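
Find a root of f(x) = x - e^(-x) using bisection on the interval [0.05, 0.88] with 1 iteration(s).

f(x) = x - e^(-x)
Initial interval: [0.05, 0.88]

Iteration 1:
  c_1 = (0.050000 + 0.880000)/2 = 0.465000
  f(c_1) = f(0.465000) = -0.163135
  f(a) × f(c) ≥ 0, new interval: [0.465000, 0.880000]

After 1 iteration(s), the approximation is c_1 = 0.465000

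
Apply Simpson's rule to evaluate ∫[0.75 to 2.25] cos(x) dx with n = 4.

f(x) = cos(x)
a = 0.75, b = 2.25, n = 4
h = (b - a)/n = 0.375000

Simpson's rule: (h/3)[f(x₀) + 4f(x₁) + 2f(x₂) + ... + f(xₙ)]

x_0 = 0.7500, f(x_0) = 0.731689, coefficient = 1
x_1 = 1.1250, f(x_1) = 0.431177, coefficient = 4
x_2 = 1.5000, f(x_2) = 0.070737, coefficient = 2
x_3 = 1.8750, f(x_3) = -0.299534, coefficient = 4
x_4 = 2.2500, f(x_4) = -0.628174, coefficient = 1

I ≈ (0.375000/3) × 0.771562 = 0.096445
Exact value: 0.096434
Error: 0.000011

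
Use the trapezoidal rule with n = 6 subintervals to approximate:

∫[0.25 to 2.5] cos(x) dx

f(x) = cos(x)
a = 0.25, b = 2.5, n = 6
h = (b - a)/n = 0.375000

Trapezoidal rule: (h/2)[f(x₀) + 2f(x₁) + 2f(x₂) + ... + f(xₙ)]

x_0 = 0.2500, f(x_0) = 0.968912, coefficient = 1
x_1 = 0.6250, f(x_1) = 0.810963, coefficient = 2
x_2 = 1.0000, f(x_2) = 0.540302, coefficient = 2
x_3 = 1.3750, f(x_3) = 0.194548, coefficient = 2
x_4 = 1.7500, f(x_4) = -0.178246, coefficient = 2
x_5 = 2.1250, f(x_5) = -0.526266, coefficient = 2
x_6 = 2.5000, f(x_6) = -0.801144, coefficient = 1

I ≈ (0.375000/2) × 1.850370 = 0.346944
Exact value: 0.351068
Error: 0.004124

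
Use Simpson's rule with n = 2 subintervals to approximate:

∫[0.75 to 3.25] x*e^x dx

f(x) = x*e^x
a = 0.75, b = 3.25, n = 2
h = (b - a)/n = 1.250000

Simpson's rule: (h/3)[f(x₀) + 4f(x₁) + 2f(x₂) + ... + f(xₙ)]

x_0 = 0.7500, f(x_0) = 1.587750, coefficient = 1
x_1 = 2.0000, f(x_1) = 14.778112, coefficient = 4
x_2 = 3.2500, f(x_2) = 83.818605, coefficient = 1

I ≈ (1.250000/3) × 144.518804 = 60.216168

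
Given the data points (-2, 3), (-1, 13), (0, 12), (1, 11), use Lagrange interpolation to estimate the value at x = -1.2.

Lagrange interpolation formula:
P(x) = Σ yᵢ × Lᵢ(x)
where Lᵢ(x) = Π_{j≠i} (x - xⱼ)/(xᵢ - xⱼ)

L_0(-1.2) = (-1.2 - (-1))/(-2 - (-1)) × (-1.2 - 0)/(-2 - 0) × (-1.2 - 1)/(-2 - 1) = 0.088000
L_1(-1.2) = (-1.2 - (-2))/(-1 - (-2)) × (-1.2 - 0)/(-1 - 0) × (-1.2 - 1)/(-1 - 1) = 1.056000
L_2(-1.2) = (-1.2 - (-2))/(0 - (-2)) × (-1.2 - (-1))/(0 - (-1)) × (-1.2 - 1)/(0 - 1) = -0.176000
L_3(-1.2) = (-1.2 - (-2))/(1 - (-2)) × (-1.2 - (-1))/(1 - (-1)) × (-1.2 - 0)/(1 - 0) = 0.032000

P(-1.2) = 3×L_0(-1.2) + 13×L_1(-1.2) + 12×L_2(-1.2) + 11×L_3(-1.2)
P(-1.2) = 12.232000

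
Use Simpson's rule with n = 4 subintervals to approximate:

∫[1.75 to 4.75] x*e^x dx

f(x) = x*e^x
a = 1.75, b = 4.75, n = 4
h = (b - a)/n = 0.750000

Simpson's rule: (h/3)[f(x₀) + 4f(x₁) + 2f(x₂) + ... + f(xₙ)]

x_0 = 1.7500, f(x_0) = 10.070555, coefficient = 1
x_1 = 2.5000, f(x_1) = 30.456235, coefficient = 4
x_2 = 3.2500, f(x_2) = 83.818605, coefficient = 2
x_3 = 4.0000, f(x_3) = 218.392600, coefficient = 4
x_4 = 4.7500, f(x_4) = 549.025352, coefficient = 1

I ≈ (0.750000/3) × 1722.128456 = 430.532114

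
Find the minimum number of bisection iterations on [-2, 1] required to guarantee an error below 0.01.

We need (b-a)/2^n ≤ 0.01
(1 - (-2))/2^n ≤ 0.01
3/2^n ≤ 0.01
2^n ≥ 300
n ≥ log₂(300) = 8.23
n ≥ 9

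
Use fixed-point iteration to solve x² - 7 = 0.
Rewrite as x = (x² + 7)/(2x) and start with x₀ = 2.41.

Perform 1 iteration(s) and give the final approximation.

Equation: x² - 7 = 0
Fixed-point form: x = (x² + 7)/(2x)
x₀ = 2.41

x_1 = g(2.410000) = 2.657282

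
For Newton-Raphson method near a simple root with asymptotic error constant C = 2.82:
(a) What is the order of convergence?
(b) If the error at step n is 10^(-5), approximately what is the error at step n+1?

(a) Newton-Raphson has quadratic (order 2) convergence near simple roots.
    This means |e_{n+1}| ≈ C|e_n|².

(b) With |e_n| = 10^(-5) and C = 2.82:
    |e_{n+1}| ≈ 2.82 × (10^(-5))² = 2.82 × 10^(-10)

(a) 2 (quadratic); (b) |e_{n+1}| ≈ 2.820e-10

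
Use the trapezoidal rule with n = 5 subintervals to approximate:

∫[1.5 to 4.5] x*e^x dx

f(x) = x*e^x
a = 1.5, b = 4.5, n = 5
h = (b - a)/n = 0.600000

Trapezoidal rule: (h/2)[f(x₀) + 2f(x₁) + 2f(x₂) + ... + f(xₙ)]

x_0 = 1.5000, f(x_0) = 6.722534, coefficient = 1
x_1 = 2.1000, f(x_1) = 17.148957, coefficient = 2
x_2 = 2.7000, f(x_2) = 40.175276, coefficient = 2
x_3 = 3.3000, f(x_3) = 89.471708, coefficient = 2
x_4 = 3.9000, f(x_4) = 192.669552, coefficient = 2
x_5 = 4.5000, f(x_5) = 405.077091, coefficient = 1

I ≈ (0.600000/2) × 1090.730609 = 327.219183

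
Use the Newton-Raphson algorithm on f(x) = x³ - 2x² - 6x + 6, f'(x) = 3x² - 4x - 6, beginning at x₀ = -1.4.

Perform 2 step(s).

f(x) = x³ - 2x² - 6x + 6
f'(x) = 3x² - 4x - 6
x₀ = -1.4

Newton-Raphson formula: x_{n+1} = x_n - f(x_n)/f'(x_n)

Iteration 1:
  f(-1.400000) = 7.736000
  f'(-1.400000) = 5.480000
  x_1 = -1.400000 - 7.736000/5.480000 = -2.811679
Iteration 2:
  f(-2.811679) = -15.168836
  f'(-2.811679) = 28.963329
  x_2 = -2.811679 - (-15.168836)/28.963329 = -2.287953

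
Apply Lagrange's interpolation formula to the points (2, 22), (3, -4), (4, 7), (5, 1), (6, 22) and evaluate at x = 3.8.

Lagrange interpolation formula:
P(x) = Σ yᵢ × Lᵢ(x)
where Lᵢ(x) = Π_{j≠i} (x - xⱼ)/(xᵢ - xⱼ)

L_0(3.8) = (3.8 - 3)/(2 - 3) × (3.8 - 4)/(2 - 4) × (3.8 - 5)/(2 - 5) × (3.8 - 6)/(2 - 6) = -0.017600
L_1(3.8) = (3.8 - 2)/(3 - 2) × (3.8 - 4)/(3 - 4) × (3.8 - 5)/(3 - 5) × (3.8 - 6)/(3 - 6) = 0.158400
L_2(3.8) = (3.8 - 2)/(4 - 2) × (3.8 - 3)/(4 - 3) × (3.8 - 5)/(4 - 5) × (3.8 - 6)/(4 - 6) = 0.950400
L_3(3.8) = (3.8 - 2)/(5 - 2) × (3.8 - 3)/(5 - 3) × (3.8 - 4)/(5 - 4) × (3.8 - 6)/(5 - 6) = -0.105600
L_4(3.8) = (3.8 - 2)/(6 - 2) × (3.8 - 3)/(6 - 3) × (3.8 - 4)/(6 - 4) × (3.8 - 5)/(6 - 5) = 0.014400

P(3.8) = 22×L_0(3.8) + (-4)×L_1(3.8) + 7×L_2(3.8) + 1×L_3(3.8) + 22×L_4(3.8)
P(3.8) = 5.843200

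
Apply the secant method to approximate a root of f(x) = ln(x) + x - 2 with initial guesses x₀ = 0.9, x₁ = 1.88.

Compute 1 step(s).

f(x) = ln(x) + x - 2
x₀ = 0.9, x₁ = 1.88

Secant formula: x_{n+1} = x_n - f(x_n)(x_n - x_{n-1})/(f(x_n) - f(x_{n-1}))

Iteration 1:
  f(0.900000) = -1.205361
  f(1.880000) = 0.511272
  x_2 = 1.880000 - 0.511272×(1.880000 - 0.900000)/(0.511272 - (-1.205361))
       = 1.588123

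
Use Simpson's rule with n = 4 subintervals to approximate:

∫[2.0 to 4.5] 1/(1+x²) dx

f(x) = 1/(1+x²)
a = 2.0, b = 4.5, n = 4
h = (b - a)/n = 0.625000

Simpson's rule: (h/3)[f(x₀) + 4f(x₁) + 2f(x₂) + ... + f(xₙ)]

x_0 = 2.0000, f(x_0) = 0.200000, coefficient = 1
x_1 = 2.6250, f(x_1) = 0.126733, coefficient = 4
x_2 = 3.2500, f(x_2) = 0.086486, coefficient = 2
x_3 = 3.8750, f(x_3) = 0.062439, coefficient = 4
x_4 = 4.5000, f(x_4) = 0.047059, coefficient = 1

I ≈ (0.625000/3) × 1.176719 = 0.245150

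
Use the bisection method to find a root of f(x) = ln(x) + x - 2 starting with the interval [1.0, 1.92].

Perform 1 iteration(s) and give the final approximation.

f(x) = ln(x) + x - 2
Initial interval: [1.0, 1.92]

Iteration 1:
  c_1 = (1.000000 + 1.920000)/2 = 1.460000
  f(c_1) = f(1.460000) = -0.161564
  f(a) × f(c) ≥ 0, new interval: [1.460000, 1.920000]

After 1 iteration(s), the approximation is c_1 = 1.460000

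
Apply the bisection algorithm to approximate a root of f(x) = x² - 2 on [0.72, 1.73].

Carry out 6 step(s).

f(x) = x² - 2
Initial interval: [0.72, 1.73]

Iteration 1:
  c_1 = (0.720000 + 1.730000)/2 = 1.225000
  f(c_1) = f(1.225000) = -0.499375
  f(a) × f(c) ≥ 0, new interval: [1.225000, 1.730000]
Iteration 2:
  c_2 = (1.225000 + 1.730000)/2 = 1.477500
  f(c_2) = f(1.477500) = 0.183006
  f(a) × f(c) < 0, new interval: [1.225000, 1.477500]
Iteration 3:
  c_3 = (1.225000 + 1.477500)/2 = 1.351250
  f(c_3) = f(1.351250) = -0.174123
  f(a) × f(c) ≥ 0, new interval: [1.351250, 1.477500]
Iteration 4:
  c_4 = (1.351250 + 1.477500)/2 = 1.414375
  f(c_4) = f(1.414375) = 0.000457
  f(a) × f(c) < 0, new interval: [1.351250, 1.414375]
Iteration 5:
  c_5 = (1.351250 + 1.414375)/2 = 1.382812
  f(c_5) = f(1.382812) = -0.087830
  f(a) × f(c) ≥ 0, new interval: [1.382812, 1.414375]
Iteration 6:
  c_6 = (1.382812 + 1.414375)/2 = 1.398594
  f(c_6) = f(1.398594) = -0.043936
  f(a) × f(c) ≥ 0, new interval: [1.398594, 1.414375]

After 6 iteration(s), the approximation is c_6 = 1.398594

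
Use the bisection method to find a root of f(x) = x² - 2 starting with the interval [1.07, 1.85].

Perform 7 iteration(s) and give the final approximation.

f(x) = x² - 2
Initial interval: [1.07, 1.85]

Iteration 1:
  c_1 = (1.070000 + 1.850000)/2 = 1.460000
  f(c_1) = f(1.460000) = 0.131600
  f(a) × f(c) < 0, new interval: [1.070000, 1.460000]
Iteration 2:
  c_2 = (1.070000 + 1.460000)/2 = 1.265000
  f(c_2) = f(1.265000) = -0.399775
  f(a) × f(c) ≥ 0, new interval: [1.265000, 1.460000]
Iteration 3:
  c_3 = (1.265000 + 1.460000)/2 = 1.362500
  f(c_3) = f(1.362500) = -0.143594
  f(a) × f(c) ≥ 0, new interval: [1.362500, 1.460000]
Iteration 4:
  c_4 = (1.362500 + 1.460000)/2 = 1.411250
  f(c_4) = f(1.411250) = -0.008373
  f(a) × f(c) ≥ 0, new interval: [1.411250, 1.460000]
Iteration 5:
  c_5 = (1.411250 + 1.460000)/2 = 1.435625
  f(c_5) = f(1.435625) = 0.061019
  f(a) × f(c) < 0, new interval: [1.411250, 1.435625]
Iteration 6:
  c_6 = (1.411250 + 1.435625)/2 = 1.423437
  f(c_6) = f(1.423437) = 0.026174
  f(a) × f(c) < 0, new interval: [1.411250, 1.423437]
Iteration 7:
  c_7 = (1.411250 + 1.423437)/2 = 1.417344
  f(c_7) = f(1.417344) = 0.008863
  f(a) × f(c) < 0, new interval: [1.411250, 1.417344]

After 7 iteration(s), the approximation is c_7 = 1.417344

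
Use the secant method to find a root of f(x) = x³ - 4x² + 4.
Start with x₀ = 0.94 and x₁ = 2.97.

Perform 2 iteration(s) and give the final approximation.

f(x) = x³ - 4x² + 4
x₀ = 0.94, x₁ = 2.97

Secant formula: x_{n+1} = x_n - f(x_n)(x_n - x_{n-1})/(f(x_n) - f(x_{n-1}))

Iteration 1:
  f(0.940000) = 1.296184
  f(2.970000) = -5.085527
  x_2 = 2.970000 - (-5.085527)×(2.970000 - 0.940000)/(-5.085527 - 1.296184)
       = 1.352312
Iteration 2:
  f(2.970000) = -5.085527
  f(1.352312) = -0.841951
  x_3 = 1.352312 - (-0.841951)×(1.352312 - 2.970000)/(-0.841951 - (-5.085527))
       = 1.031352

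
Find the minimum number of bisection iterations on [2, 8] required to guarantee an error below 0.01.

We need (b-a)/2^n ≤ 0.01
(8 - 2)/2^n ≤ 0.01
6/2^n ≤ 0.01
2^n ≥ 600
n ≥ log₂(600) = 9.23
n ≥ 10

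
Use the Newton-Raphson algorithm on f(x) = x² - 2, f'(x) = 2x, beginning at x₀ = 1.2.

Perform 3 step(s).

f(x) = x² - 2
f'(x) = 2x
x₀ = 1.2

Newton-Raphson formula: x_{n+1} = x_n - f(x_n)/f'(x_n)

Iteration 1:
  f(1.200000) = -0.560000
  f'(1.200000) = 2.400000
  x_1 = 1.200000 - (-0.560000)/2.400000 = 1.433333
Iteration 2:
  f(1.433333) = 0.054444
  f'(1.433333) = 2.866667
  x_2 = 1.433333 - 0.054444/2.866667 = 1.414341
Iteration 3:
  f(1.414341) = 0.000361
  f'(1.414341) = 2.828682
  x_3 = 1.414341 - 0.000361/2.828682 = 1.414214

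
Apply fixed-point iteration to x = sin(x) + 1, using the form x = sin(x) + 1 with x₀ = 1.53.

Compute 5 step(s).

Equation: x = sin(x) + 1
Fixed-point form: x = sin(x) + 1
x₀ = 1.53

x_1 = g(1.530000) = 1.999168
x_2 = g(1.999168) = 1.909643
x_3 = g(1.909643) = 1.943139
x_4 = g(1.943139) = 1.931478
x_5 = g(1.931478) = 1.935657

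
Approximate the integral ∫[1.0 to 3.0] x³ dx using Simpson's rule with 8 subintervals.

f(x) = x³
a = 1.0, b = 3.0, n = 8
h = (b - a)/n = 0.250000

Simpson's rule: (h/3)[f(x₀) + 4f(x₁) + 2f(x₂) + ... + f(xₙ)]

x_0 = 1.0000, f(x_0) = 1.000000, coefficient = 1
x_1 = 1.2500, f(x_1) = 1.953125, coefficient = 4
x_2 = 1.5000, f(x_2) = 3.375000, coefficient = 2
x_3 = 1.7500, f(x_3) = 5.359375, coefficient = 4
x_4 = 2.0000, f(x_4) = 8.000000, coefficient = 2
x_5 = 2.2500, f(x_5) = 11.390625, coefficient = 4
x_6 = 2.5000, f(x_6) = 15.625000, coefficient = 2
x_7 = 2.7500, f(x_7) = 20.796875, coefficient = 4
x_8 = 3.0000, f(x_8) = 27.000000, coefficient = 1

I ≈ (0.250000/3) × 240.000000 = 20.000000
Exact value: 20.000000
Error: 0.000000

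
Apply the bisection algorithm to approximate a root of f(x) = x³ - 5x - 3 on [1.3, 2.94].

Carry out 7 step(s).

f(x) = x³ - 5x - 3
Initial interval: [1.3, 2.94]

Iteration 1:
  c_1 = (1.300000 + 2.940000)/2 = 2.120000
  f(c_1) = f(2.120000) = -4.071872
  f(a) × f(c) ≥ 0, new interval: [2.120000, 2.940000]
Iteration 2:
  c_2 = (2.120000 + 2.940000)/2 = 2.530000
  f(c_2) = f(2.530000) = 0.544277
  f(a) × f(c) < 0, new interval: [2.120000, 2.530000]
Iteration 3:
  c_3 = (2.120000 + 2.530000)/2 = 2.325000
  f(c_3) = f(2.325000) = -2.056922
  f(a) × f(c) ≥ 0, new interval: [2.325000, 2.530000]
Iteration 4:
  c_4 = (2.325000 + 2.530000)/2 = 2.427500
  f(c_4) = f(2.427500) = -0.832834
  f(a) × f(c) ≥ 0, new interval: [2.427500, 2.530000]
Iteration 5:
  c_5 = (2.427500 + 2.530000)/2 = 2.478750
  f(c_5) = f(2.478750) = -0.163810
  f(a) × f(c) ≥ 0, new interval: [2.478750, 2.530000]
Iteration 6:
  c_6 = (2.478750 + 2.530000)/2 = 2.504375
  f(c_6) = f(2.504375) = 0.185300
  f(a) × f(c) < 0, new interval: [2.478750, 2.504375]
Iteration 7:
  c_7 = (2.478750 + 2.504375)/2 = 2.491563
  f(c_7) = f(2.491563) = 0.009518
  f(a) × f(c) < 0, new interval: [2.478750, 2.491563]

After 7 iteration(s), the approximation is c_7 = 2.491563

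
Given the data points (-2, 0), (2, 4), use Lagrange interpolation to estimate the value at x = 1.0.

Lagrange interpolation formula:
P(x) = Σ yᵢ × Lᵢ(x)
where Lᵢ(x) = Π_{j≠i} (x - xⱼ)/(xᵢ - xⱼ)

L_0(1.0) = (1.0 - 2)/(-2 - 2) = 0.250000
L_1(1.0) = (1.0 - (-2))/(2 - (-2)) = 0.750000

P(1.0) = 0×L_0(1.0) + 4×L_1(1.0)
P(1.0) = 3.000000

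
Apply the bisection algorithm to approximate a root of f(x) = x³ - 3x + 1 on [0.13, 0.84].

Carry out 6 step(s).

f(x) = x³ - 3x + 1
Initial interval: [0.13, 0.84]

Iteration 1:
  c_1 = (0.130000 + 0.840000)/2 = 0.485000
  f(c_1) = f(0.485000) = -0.340916
  f(a) × f(c) < 0, new interval: [0.130000, 0.485000]
Iteration 2:
  c_2 = (0.130000 + 0.485000)/2 = 0.307500
  f(c_2) = f(0.307500) = 0.106576
  f(a) × f(c) ≥ 0, new interval: [0.307500, 0.485000]
Iteration 3:
  c_3 = (0.307500 + 0.485000)/2 = 0.396250
  f(c_3) = f(0.396250) = -0.126533
  f(a) × f(c) < 0, new interval: [0.307500, 0.396250]
Iteration 4:
  c_4 = (0.307500 + 0.396250)/2 = 0.351875
  f(c_4) = f(0.351875) = -0.012057
  f(a) × f(c) < 0, new interval: [0.307500, 0.351875]
Iteration 5:
  c_5 = (0.307500 + 0.351875)/2 = 0.329688
  f(c_5) = f(0.329688) = 0.046773
  f(a) × f(c) ≥ 0, new interval: [0.329688, 0.351875]
Iteration 6:
  c_6 = (0.329688 + 0.351875)/2 = 0.340781
  f(c_6) = f(0.340781) = 0.017232
  f(a) × f(c) ≥ 0, new interval: [0.340781, 0.351875]

After 6 iteration(s), the approximation is c_6 = 0.340781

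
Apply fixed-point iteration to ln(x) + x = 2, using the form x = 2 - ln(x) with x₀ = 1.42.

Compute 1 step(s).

Equation: ln(x) + x = 2
Fixed-point form: x = 2 - ln(x)
x₀ = 1.42

x_1 = g(1.420000) = 1.649343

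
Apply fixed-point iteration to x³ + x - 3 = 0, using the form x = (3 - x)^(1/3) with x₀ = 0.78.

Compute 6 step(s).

Equation: x³ + x - 3 = 0
Fixed-point form: x = (3 - x)^(1/3)
x₀ = 0.78

x_1 = g(0.780000) = 1.304521
x_2 = g(1.304521) = 1.192424
x_3 = g(1.192424) = 1.218145
x_4 = g(1.218145) = 1.212339
x_5 = g(1.212339) = 1.213654
x_6 = g(1.213654) = 1.213357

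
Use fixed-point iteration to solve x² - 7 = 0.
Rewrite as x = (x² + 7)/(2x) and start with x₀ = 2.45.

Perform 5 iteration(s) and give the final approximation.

Equation: x² - 7 = 0
Fixed-point form: x = (x² + 7)/(2x)
x₀ = 2.45

x_1 = g(2.450000) = 2.653571
x_2 = g(2.653571) = 2.645763
x_3 = g(2.645763) = 2.645751
x_4 = g(2.645751) = 2.645751
x_5 = g(2.645751) = 2.645751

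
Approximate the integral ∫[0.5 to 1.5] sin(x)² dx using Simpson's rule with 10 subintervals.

f(x) = sin(x)²
a = 0.5, b = 1.5, n = 10
h = (b - a)/n = 0.100000

Simpson's rule: (h/3)[f(x₀) + 4f(x₁) + 2f(x₂) + ... + f(xₙ)]

x_0 = 0.5000, f(x_0) = 0.229849, coefficient = 1
x_1 = 0.6000, f(x_1) = 0.318821, coefficient = 4
x_2 = 0.7000, f(x_2) = 0.415016, coefficient = 2
x_3 = 0.8000, f(x_3) = 0.514600, coefficient = 4
x_4 = 0.9000, f(x_4) = 0.613601, coefficient = 2
x_5 = 1.0000, f(x_5) = 0.708073, coefficient = 4
x_6 = 1.1000, f(x_6) = 0.794251, coefficient = 2
x_7 = 1.2000, f(x_7) = 0.868697, coefficient = 4
x_8 = 1.3000, f(x_8) = 0.928444, coefficient = 2
x_9 = 1.4000, f(x_9) = 0.971111, coefficient = 4
x_10 = 1.5000, f(x_10) = 0.994996, coefficient = 1

I ≈ (0.100000/3) × 20.252679 = 0.675089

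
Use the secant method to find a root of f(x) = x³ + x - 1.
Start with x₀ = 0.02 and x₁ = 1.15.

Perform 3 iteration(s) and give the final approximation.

f(x) = x³ + x - 1
x₀ = 0.02, x₁ = 1.15

Secant formula: x_{n+1} = x_n - f(x_n)(x_n - x_{n-1})/(f(x_n) - f(x_{n-1}))

Iteration 1:
  f(0.020000) = -0.979992
  f(1.150000) = 1.670875
  x_2 = 1.150000 - 1.670875×(1.150000 - 0.020000)/(1.670875 - (-0.979992))
       = 0.437747
Iteration 2:
  f(1.150000) = 1.670875
  f(0.437747) = -0.478371
  x_3 = 0.437747 - (-0.478371)×(0.437747 - 1.150000)/(-0.478371 - 1.670875)
       = 0.596277
Iteration 3:
  f(0.437747) = -0.478371
  f(0.596277) = -0.191718
  x_4 = 0.596277 - (-0.191718)×(0.596277 - 0.437747)/(-0.191718 - (-0.478371))
       = 0.702305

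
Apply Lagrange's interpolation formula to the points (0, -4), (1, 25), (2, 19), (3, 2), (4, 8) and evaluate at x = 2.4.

Lagrange interpolation formula:
P(x) = Σ yᵢ × Lᵢ(x)
where Lᵢ(x) = Π_{j≠i} (x - xⱼ)/(xᵢ - xⱼ)

L_0(2.4) = (2.4 - 1)/(0 - 1) × (2.4 - 2)/(0 - 2) × (2.4 - 3)/(0 - 3) × (2.4 - 4)/(0 - 4) = 0.022400
L_1(2.4) = (2.4 - 0)/(1 - 0) × (2.4 - 2)/(1 - 2) × (2.4 - 3)/(1 - 3) × (2.4 - 4)/(1 - 4) = -0.153600
L_2(2.4) = (2.4 - 0)/(2 - 0) × (2.4 - 1)/(2 - 1) × (2.4 - 3)/(2 - 3) × (2.4 - 4)/(2 - 4) = 0.806400
L_3(2.4) = (2.4 - 0)/(3 - 0) × (2.4 - 1)/(3 - 1) × (2.4 - 2)/(3 - 2) × (2.4 - 4)/(3 - 4) = 0.358400
L_4(2.4) = (2.4 - 0)/(4 - 0) × (2.4 - 1)/(4 - 1) × (2.4 - 2)/(4 - 2) × (2.4 - 3)/(4 - 3) = -0.033600

P(2.4) = (-4)×L_0(2.4) + 25×L_1(2.4) + 19×L_2(2.4) + 2×L_3(2.4) + 8×L_4(2.4)
P(2.4) = 11.840000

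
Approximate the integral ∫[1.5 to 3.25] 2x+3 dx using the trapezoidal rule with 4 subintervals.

f(x) = 2x+3
a = 1.5, b = 3.25, n = 4
h = (b - a)/n = 0.437500

Trapezoidal rule: (h/2)[f(x₀) + 2f(x₁) + 2f(x₂) + ... + f(xₙ)]

x_0 = 1.5000, f(x_0) = 6.000000, coefficient = 1
x_1 = 1.9375, f(x_1) = 6.875000, coefficient = 2
x_2 = 2.3750, f(x_2) = 7.750000, coefficient = 2
x_3 = 2.8125, f(x_3) = 8.625000, coefficient = 2
x_4 = 3.2500, f(x_4) = 9.500000, coefficient = 1

I ≈ (0.437500/2) × 62.000000 = 13.562500
Exact value: 13.562500
Error: 0.000000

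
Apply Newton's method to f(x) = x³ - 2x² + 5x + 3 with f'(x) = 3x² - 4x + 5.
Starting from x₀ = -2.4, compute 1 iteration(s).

f(x) = x³ - 2x² + 5x + 3
f'(x) = 3x² - 4x + 5
x₀ = -2.4

Newton-Raphson formula: x_{n+1} = x_n - f(x_n)/f'(x_n)

Iteration 1:
  f(-2.400000) = -34.344000
  f'(-2.400000) = 31.880000
  x_1 = -2.400000 - (-34.344000)/31.880000 = -1.322710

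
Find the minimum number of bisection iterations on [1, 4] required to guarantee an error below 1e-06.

We need (b-a)/2^n ≤ 1e-06
(4 - 1)/2^n ≤ 1e-06
3/2^n ≤ 1e-06
2^n ≥ 3000000
n ≥ log₂(3000000) = 21.52
n ≥ 22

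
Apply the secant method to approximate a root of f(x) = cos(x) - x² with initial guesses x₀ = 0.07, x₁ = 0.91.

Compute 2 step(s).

f(x) = cos(x) - x²
x₀ = 0.07, x₁ = 0.91

Secant formula: x_{n+1} = x_n - f(x_n)(x_n - x_{n-1})/(f(x_n) - f(x_{n-1}))

Iteration 1:
  f(0.070000) = 0.992651
  f(0.910000) = -0.214354
  x_2 = 0.910000 - (-0.214354)×(0.910000 - 0.070000)/(-0.214354 - 0.992651)
       = 0.760823
Iteration 2:
  f(0.910000) = -0.214354
  f(0.760823) = 0.145417
  x_3 = 0.760823 - 0.145417×(0.760823 - 0.910000)/(0.145417 - (-0.214354))
       = 0.821119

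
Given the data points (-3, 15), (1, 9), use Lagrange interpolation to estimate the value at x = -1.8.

Lagrange interpolation formula:
P(x) = Σ yᵢ × Lᵢ(x)
where Lᵢ(x) = Π_{j≠i} (x - xⱼ)/(xᵢ - xⱼ)

L_0(-1.8) = (-1.8 - 1)/(-3 - 1) = 0.700000
L_1(-1.8) = (-1.8 - (-3))/(1 - (-3)) = 0.300000

P(-1.8) = 15×L_0(-1.8) + 9×L_1(-1.8)
P(-1.8) = 13.200000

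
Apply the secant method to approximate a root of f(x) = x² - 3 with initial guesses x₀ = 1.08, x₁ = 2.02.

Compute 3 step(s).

f(x) = x² - 3
x₀ = 1.08, x₁ = 2.02

Secant formula: x_{n+1} = x_n - f(x_n)(x_n - x_{n-1})/(f(x_n) - f(x_{n-1}))

Iteration 1:
  f(1.080000) = -1.833600
  f(2.020000) = 1.080400
  x_2 = 2.020000 - 1.080400×(2.020000 - 1.080000)/(1.080400 - (-1.833600))
       = 1.671484
Iteration 2:
  f(2.020000) = 1.080400
  f(1.671484) = -0.206142
  x_3 = 1.671484 - (-0.206142)×(1.671484 - 2.020000)/(-0.206142 - 1.080400)
       = 1.727326
Iteration 3:
  f(1.671484) = -0.206142
  f(1.727326) = -0.016344
  x_4 = 1.727326 - (-0.016344)×(1.727326 - 1.671484)/(-0.016344 - (-0.206142))
       = 1.732135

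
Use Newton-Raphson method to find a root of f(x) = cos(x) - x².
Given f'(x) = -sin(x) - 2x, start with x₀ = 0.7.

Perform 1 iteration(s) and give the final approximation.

f(x) = cos(x) - x²
f'(x) = -sin(x) - 2x
x₀ = 0.7

Newton-Raphson formula: x_{n+1} = x_n - f(x_n)/f'(x_n)

Iteration 1:
  f(0.700000) = 0.274842
  f'(0.700000) = -2.044218
  x_1 = 0.700000 - 0.274842/(-2.044218) = 0.834449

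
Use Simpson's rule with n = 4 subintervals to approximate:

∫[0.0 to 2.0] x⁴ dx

f(x) = x⁴
a = 0.0, b = 2.0, n = 4
h = (b - a)/n = 0.500000

Simpson's rule: (h/3)[f(x₀) + 4f(x₁) + 2f(x₂) + ... + f(xₙ)]

x_0 = 0.0000, f(x_0) = 0.000000, coefficient = 1
x_1 = 0.5000, f(x_1) = 0.062500, coefficient = 4
x_2 = 1.0000, f(x_2) = 1.000000, coefficient = 2
x_3 = 1.5000, f(x_3) = 5.062500, coefficient = 4
x_4 = 2.0000, f(x_4) = 16.000000, coefficient = 1

I ≈ (0.500000/3) × 38.500000 = 6.416667
Exact value: 6.400000
Error: 0.016667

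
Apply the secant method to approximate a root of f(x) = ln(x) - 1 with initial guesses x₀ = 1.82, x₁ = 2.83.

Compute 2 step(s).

f(x) = ln(x) - 1
x₀ = 1.82, x₁ = 2.83

Secant formula: x_{n+1} = x_n - f(x_n)(x_n - x_{n-1})/(f(x_n) - f(x_{n-1}))

Iteration 1:
  f(1.820000) = -0.401163
  f(2.830000) = 0.040277
  x_2 = 2.830000 - 0.040277×(2.830000 - 1.820000)/(0.040277 - (-0.401163))
       = 2.737848
Iteration 2:
  f(2.830000) = 0.040277
  f(2.737848) = 0.007172
  x_3 = 2.737848 - 0.007172×(2.737848 - 2.830000)/(0.007172 - 0.040277)
       = 2.717883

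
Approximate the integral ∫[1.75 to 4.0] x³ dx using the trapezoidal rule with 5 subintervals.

f(x) = x³
a = 1.75, b = 4.0, n = 5
h = (b - a)/n = 0.450000

Trapezoidal rule: (h/2)[f(x₀) + 2f(x₁) + 2f(x₂) + ... + f(xₙ)]

x_0 = 1.7500, f(x_0) = 5.359375, coefficient = 1
x_1 = 2.2000, f(x_1) = 10.648000, coefficient = 2
x_2 = 2.6500, f(x_2) = 18.609625, coefficient = 2
x_3 = 3.1000, f(x_3) = 29.791000, coefficient = 2
x_4 = 3.5500, f(x_4) = 44.738875, coefficient = 2
x_5 = 4.0000, f(x_5) = 64.000000, coefficient = 1

I ≈ (0.450000/2) × 276.934375 = 62.310234
Exact value: 61.655273
Error: 0.654961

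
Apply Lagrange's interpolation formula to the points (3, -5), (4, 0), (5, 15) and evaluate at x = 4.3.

Lagrange interpolation formula:
P(x) = Σ yᵢ × Lᵢ(x)
where Lᵢ(x) = Π_{j≠i} (x - xⱼ)/(xᵢ - xⱼ)

L_0(4.3) = (4.3 - 4)/(3 - 4) × (4.3 - 5)/(3 - 5) = -0.105000
L_1(4.3) = (4.3 - 3)/(4 - 3) × (4.3 - 5)/(4 - 5) = 0.910000
L_2(4.3) = (4.3 - 3)/(5 - 3) × (4.3 - 4)/(5 - 4) = 0.195000

P(4.3) = (-5)×L_0(4.3) + 0×L_1(4.3) + 15×L_2(4.3)
P(4.3) = 3.450000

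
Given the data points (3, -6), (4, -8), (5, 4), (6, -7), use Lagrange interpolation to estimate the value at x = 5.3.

Lagrange interpolation formula:
P(x) = Σ yᵢ × Lᵢ(x)
where Lᵢ(x) = Π_{j≠i} (x - xⱼ)/(xᵢ - xⱼ)

L_0(5.3) = (5.3 - 4)/(3 - 4) × (5.3 - 5)/(3 - 5) × (5.3 - 6)/(3 - 6) = 0.045500
L_1(5.3) = (5.3 - 3)/(4 - 3) × (5.3 - 5)/(4 - 5) × (5.3 - 6)/(4 - 6) = -0.241500
L_2(5.3) = (5.3 - 3)/(5 - 3) × (5.3 - 4)/(5 - 4) × (5.3 - 6)/(5 - 6) = 1.046500
L_3(5.3) = (5.3 - 3)/(6 - 3) × (5.3 - 4)/(6 - 4) × (5.3 - 5)/(6 - 5) = 0.149500

P(5.3) = (-6)×L_0(5.3) + (-8)×L_1(5.3) + 4×L_2(5.3) + (-7)×L_3(5.3)
P(5.3) = 4.798500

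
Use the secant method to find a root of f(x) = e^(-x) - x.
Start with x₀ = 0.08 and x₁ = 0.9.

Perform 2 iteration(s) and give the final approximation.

f(x) = e^(-x) - x
x₀ = 0.08, x₁ = 0.9

Secant formula: x_{n+1} = x_n - f(x_n)(x_n - x_{n-1})/(f(x_n) - f(x_{n-1}))

Iteration 1:
  f(0.080000) = 0.843116
  f(0.900000) = -0.493430
  x_2 = 0.900000 - (-0.493430)×(0.900000 - 0.080000)/(-0.493430 - 0.843116)
       = 0.597270
Iteration 2:
  f(0.900000) = -0.493430
  f(0.597270) = -0.046958
  x_3 = 0.597270 - (-0.046958)×(0.597270 - 0.900000)/(-0.046958 - (-0.493430))
       = 0.565430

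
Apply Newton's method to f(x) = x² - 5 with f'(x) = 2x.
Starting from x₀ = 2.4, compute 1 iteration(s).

f(x) = x² - 5
f'(x) = 2x
x₀ = 2.4

Newton-Raphson formula: x_{n+1} = x_n - f(x_n)/f'(x_n)

Iteration 1:
  f(2.400000) = 0.760000
  f'(2.400000) = 4.800000
  x_1 = 2.400000 - 0.760000/4.800000 = 2.241667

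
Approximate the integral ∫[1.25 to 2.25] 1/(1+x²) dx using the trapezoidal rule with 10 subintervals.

f(x) = 1/(1+x²)
a = 1.25, b = 2.25, n = 10
h = (b - a)/n = 0.100000

Trapezoidal rule: (h/2)[f(x₀) + 2f(x₁) + 2f(x₂) + ... + f(xₙ)]

x_0 = 1.2500, f(x_0) = 0.390244, coefficient = 1
x_1 = 1.3500, f(x_1) = 0.354296, coefficient = 2
x_2 = 1.4500, f(x_2) = 0.322321, coefficient = 2
x_3 = 1.5500, f(x_3) = 0.293902, coefficient = 2
x_4 = 1.6500, f(x_4) = 0.268637, coefficient = 2
x_5 = 1.7500, f(x_5) = 0.246154, coefficient = 2
x_6 = 1.8500, f(x_6) = 0.226116, coefficient = 2
x_7 = 1.9500, f(x_7) = 0.208225, coefficient = 2
x_8 = 2.0500, f(x_8) = 0.192215, coefficient = 2
x_9 = 2.1500, f(x_9) = 0.177857, coefficient = 2
x_10 = 2.2500, f(x_10) = 0.164948, coefficient = 1

I ≈ (0.100000/2) × 5.134636 = 0.256732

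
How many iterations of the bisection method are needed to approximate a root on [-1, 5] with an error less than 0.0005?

We need (b-a)/2^n ≤ 0.0005
(5 - (-1))/2^n ≤ 0.0005
6/2^n ≤ 0.0005
2^n ≥ 12000
n ≥ log₂(12000) = 13.55
n ≥ 14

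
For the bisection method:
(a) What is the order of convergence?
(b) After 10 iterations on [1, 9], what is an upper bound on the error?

(a) Bisection has linear (order 1) convergence; the error is halved each step.

(b) Error bound = (b-a)/2^n = (9 - 1)/2^{10}
    = 8/2^{10}

(a) 1 (linear); (b) error ≤ 7.81e-03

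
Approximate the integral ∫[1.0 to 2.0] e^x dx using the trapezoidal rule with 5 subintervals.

f(x) = e^x
a = 1.0, b = 2.0, n = 5
h = (b - a)/n = 0.200000

Trapezoidal rule: (h/2)[f(x₀) + 2f(x₁) + 2f(x₂) + ... + f(xₙ)]

x_0 = 1.0000, f(x_0) = 2.718282, coefficient = 1
x_1 = 1.2000, f(x_1) = 3.320117, coefficient = 2
x_2 = 1.4000, f(x_2) = 4.055200, coefficient = 2
x_3 = 1.6000, f(x_3) = 4.953032, coefficient = 2
x_4 = 1.8000, f(x_4) = 6.049647, coefficient = 2
x_5 = 2.0000, f(x_5) = 7.389056, coefficient = 1

I ≈ (0.200000/2) × 46.863331 = 4.686333
Exact value: 4.670774
Error: 0.015559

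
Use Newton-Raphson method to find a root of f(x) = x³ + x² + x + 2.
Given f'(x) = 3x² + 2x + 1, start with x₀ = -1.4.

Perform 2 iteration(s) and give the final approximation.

f(x) = x³ + x² + x + 2
f'(x) = 3x² + 2x + 1
x₀ = -1.4

Newton-Raphson formula: x_{n+1} = x_n - f(x_n)/f'(x_n)

Iteration 1:
  f(-1.400000) = -0.184000
  f'(-1.400000) = 4.080000
  x_1 = -1.400000 - (-0.184000)/4.080000 = -1.354902
Iteration 2:
  f(-1.354902) = -0.006417
  f'(-1.354902) = 3.797474
  x_2 = -1.354902 - (-0.006417)/3.797474 = -1.353212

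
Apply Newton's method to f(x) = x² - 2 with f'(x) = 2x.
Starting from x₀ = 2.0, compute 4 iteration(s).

f(x) = x² - 2
f'(x) = 2x
x₀ = 2.0

Newton-Raphson formula: x_{n+1} = x_n - f(x_n)/f'(x_n)

Iteration 1:
  f(2.000000) = 2.000000
  f'(2.000000) = 4.000000
  x_1 = 2.000000 - 2.000000/4.000000 = 1.500000
Iteration 2:
  f(1.500000) = 0.250000
  f'(1.500000) = 3.000000
  x_2 = 1.500000 - 0.250000/3.000000 = 1.416667
Iteration 3:
  f(1.416667) = 0.006944
  f'(1.416667) = 2.833333
  x_3 = 1.416667 - 0.006944/2.833333 = 1.414216
Iteration 4:
  f(1.414216) = 0.000006
  f'(1.414216) = 2.828431
  x_4 = 1.414216 - 0.000006/2.828431 = 1.414214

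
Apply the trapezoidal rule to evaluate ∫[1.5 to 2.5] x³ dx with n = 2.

f(x) = x³
a = 1.5, b = 2.5, n = 2
h = (b - a)/n = 0.500000

Trapezoidal rule: (h/2)[f(x₀) + 2f(x₁) + 2f(x₂) + ... + f(xₙ)]

x_0 = 1.5000, f(x_0) = 3.375000, coefficient = 1
x_1 = 2.0000, f(x_1) = 8.000000, coefficient = 2
x_2 = 2.5000, f(x_2) = 15.625000, coefficient = 1

I ≈ (0.500000/2) × 35.000000 = 8.750000
Exact value: 8.500000
Error: 0.250000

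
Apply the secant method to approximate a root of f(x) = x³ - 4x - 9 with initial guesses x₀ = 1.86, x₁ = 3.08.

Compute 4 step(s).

f(x) = x³ - 4x - 9
x₀ = 1.86, x₁ = 3.08

Secant formula: x_{n+1} = x_n - f(x_n)(x_n - x_{n-1})/(f(x_n) - f(x_{n-1}))

Iteration 1:
  f(1.860000) = -10.005144
  f(3.080000) = 7.898112
  x_2 = 3.080000 - 7.898112×(3.080000 - 1.860000)/(7.898112 - (-10.005144))
       = 2.541791
Iteration 2:
  f(3.080000) = 7.898112
  f(2.541791) = -2.745414
  x_3 = 2.541791 - (-2.745414)×(2.541791 - 3.080000)/(-2.745414 - 7.898112)
       = 2.680618
Iteration 3:
  f(2.541791) = -2.745414
  f(2.680618) = -0.460327
  x_4 = 2.680618 - (-0.460327)×(2.680618 - 2.541791)/(-0.460327 - (-2.745414))
       = 2.708584
Iteration 4:
  f(2.680618) = -0.460327
  f(2.708584) = 0.036995
  x_5 = 2.708584 - 0.036995×(2.708584 - 2.680618)/(0.036995 - (-0.460327))
       = 2.706504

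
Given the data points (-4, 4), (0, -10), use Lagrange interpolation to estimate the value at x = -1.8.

Lagrange interpolation formula:
P(x) = Σ yᵢ × Lᵢ(x)
where Lᵢ(x) = Π_{j≠i} (x - xⱼ)/(xᵢ - xⱼ)

L_0(-1.8) = (-1.8 - 0)/(-4 - 0) = 0.450000
L_1(-1.8) = (-1.8 - (-4))/(0 - (-4)) = 0.550000

P(-1.8) = 4×L_0(-1.8) + (-10)×L_1(-1.8)
P(-1.8) = -3.700000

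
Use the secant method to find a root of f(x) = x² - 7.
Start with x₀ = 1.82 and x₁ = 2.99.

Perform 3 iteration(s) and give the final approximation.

f(x) = x² - 7
x₀ = 1.82, x₁ = 2.99

Secant formula: x_{n+1} = x_n - f(x_n)(x_n - x_{n-1})/(f(x_n) - f(x_{n-1}))

Iteration 1:
  f(1.820000) = -3.687600
  f(2.990000) = 1.940100
  x_2 = 2.990000 - 1.940100×(2.990000 - 1.820000)/(1.940100 - (-3.687600))
       = 2.586653
Iteration 2:
  f(2.990000) = 1.940100
  f(2.586653) = -0.309227
  x_3 = 2.586653 - (-0.309227)×(2.586653 - 2.990000)/(-0.309227 - 1.940100)
       = 2.642103
Iteration 3:
  f(2.586653) = -0.309227
  f(2.642103) = -0.019291
  x_4 = 2.642103 - (-0.019291)×(2.642103 - 2.586653)/(-0.019291 - (-0.309227))
       = 2.645793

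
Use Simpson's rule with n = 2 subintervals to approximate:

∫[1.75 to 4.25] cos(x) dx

f(x) = cos(x)
a = 1.75, b = 4.25, n = 2
h = (b - a)/n = 1.250000

Simpson's rule: (h/3)[f(x₀) + 4f(x₁) + 2f(x₂) + ... + f(xₙ)]

x_0 = 1.7500, f(x_0) = -0.178246, coefficient = 1
x_1 = 3.0000, f(x_1) = -0.989992, coefficient = 4
x_2 = 4.2500, f(x_2) = -0.446087, coefficient = 1

I ≈ (1.250000/3) × -4.584304 = -1.910126
Exact value: -1.878975
Error: 0.031151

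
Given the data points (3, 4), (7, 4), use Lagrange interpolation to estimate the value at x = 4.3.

Lagrange interpolation formula:
P(x) = Σ yᵢ × Lᵢ(x)
where Lᵢ(x) = Π_{j≠i} (x - xⱼ)/(xᵢ - xⱼ)

L_0(4.3) = (4.3 - 7)/(3 - 7) = 0.675000
L_1(4.3) = (4.3 - 3)/(7 - 3) = 0.325000

P(4.3) = 4×L_0(4.3) + 4×L_1(4.3)
P(4.3) = 4.000000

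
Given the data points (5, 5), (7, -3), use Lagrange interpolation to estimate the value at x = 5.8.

Lagrange interpolation formula:
P(x) = Σ yᵢ × Lᵢ(x)
where Lᵢ(x) = Π_{j≠i} (x - xⱼ)/(xᵢ - xⱼ)

L_0(5.8) = (5.8 - 7)/(5 - 7) = 0.600000
L_1(5.8) = (5.8 - 5)/(7 - 5) = 0.400000

P(5.8) = 5×L_0(5.8) + (-3)×L_1(5.8)
P(5.8) = 1.800000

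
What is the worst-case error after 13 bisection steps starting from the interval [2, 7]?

Bisection error bound: |error| ≤ (b-a)/2^n
|error| ≤ (7 - 2)/2^13 = 5/2^13
|error| ≤ 0.0006103516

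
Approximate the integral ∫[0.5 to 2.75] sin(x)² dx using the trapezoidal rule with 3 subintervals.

f(x) = sin(x)²
a = 0.5, b = 2.75, n = 3
h = (b - a)/n = 0.750000

Trapezoidal rule: (h/2)[f(x₀) + 2f(x₁) + 2f(x₂) + ... + f(xₙ)]

x_0 = 0.5000, f(x_0) = 0.229849, coefficient = 1
x_1 = 1.2500, f(x_1) = 0.900572, coefficient = 2
x_2 = 2.0000, f(x_2) = 0.826822, coefficient = 2
x_3 = 2.7500, f(x_3) = 0.145665, coefficient = 1

I ≈ (0.750000/2) × 3.830301 = 1.436363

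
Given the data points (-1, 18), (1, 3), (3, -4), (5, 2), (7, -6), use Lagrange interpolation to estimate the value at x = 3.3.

Lagrange interpolation formula:
P(x) = Σ yᵢ × Lᵢ(x)
where Lᵢ(x) = Π_{j≠i} (x - xⱼ)/(xᵢ - xⱼ)

L_0(3.3) = (3.3 - 1)/(-1 - 1) × (3.3 - 3)/(-1 - 3) × (3.3 - 5)/(-1 - 5) × (3.3 - 7)/(-1 - 7) = 0.011302
L_1(3.3) = (3.3 - (-1))/(1 - (-1)) × (3.3 - 3)/(1 - 3) × (3.3 - 5)/(1 - 5) × (3.3 - 7)/(1 - 7) = -0.084522
L_2(3.3) = (3.3 - (-1))/(3 - (-1)) × (3.3 - 1)/(3 - 1) × (3.3 - 5)/(3 - 5) × (3.3 - 7)/(3 - 7) = 0.972002
L_3(3.3) = (3.3 - (-1))/(5 - (-1)) × (3.3 - 1)/(5 - 1) × (3.3 - 3)/(5 - 3) × (3.3 - 7)/(5 - 7) = 0.114353
L_4(3.3) = (3.3 - (-1))/(7 - (-1)) × (3.3 - 1)/(7 - 1) × (3.3 - 3)/(7 - 3) × (3.3 - 5)/(7 - 5) = -0.013135

P(3.3) = 18×L_0(3.3) + 3×L_1(3.3) + (-4)×L_2(3.3) + 2×L_3(3.3) + (-6)×L_4(3.3)
P(3.3) = -3.630613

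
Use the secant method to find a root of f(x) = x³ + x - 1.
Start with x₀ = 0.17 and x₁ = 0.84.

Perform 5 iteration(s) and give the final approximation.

f(x) = x³ + x - 1
x₀ = 0.17, x₁ = 0.84

Secant formula: x_{n+1} = x_n - f(x_n)(x_n - x_{n-1})/(f(x_n) - f(x_{n-1}))

Iteration 1:
  f(0.170000) = -0.825087
  f(0.840000) = 0.432704
  x_2 = 0.840000 - 0.432704×(0.840000 - 0.170000)/(0.432704 - (-0.825087))
       = 0.609507
Iteration 2:
  f(0.840000) = 0.432704
  f(0.609507) = -0.164061
  x_3 = 0.609507 - (-0.164061)×(0.609507 - 0.840000)/(-0.164061 - 0.432704)
       = 0.672874
Iteration 3:
  f(0.609507) = -0.164061
  f(0.672874) = -0.022476
  x_4 = 0.672874 - (-0.022476)×(0.672874 - 0.609507)/(-0.022476 - (-0.164061))
       = 0.682933
Iteration 4:
  f(0.672874) = -0.022476
  f(0.682933) = 0.001452
  x_5 = 0.682933 - 0.001452×(0.682933 - 0.672874)/(0.001452 - (-0.022476))
       = 0.682323
Iteration 5:
  f(0.682933) = 0.001452
  f(0.682323) = -0.000012
  x_6 = 0.682323 - (-0.000012)×(0.682323 - 0.682933)/(-0.000012 - 0.001452)
       = 0.682328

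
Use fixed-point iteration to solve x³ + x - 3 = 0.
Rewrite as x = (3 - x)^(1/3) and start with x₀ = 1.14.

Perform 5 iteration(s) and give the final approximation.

Equation: x³ + x - 3 = 0
Fixed-point form: x = (3 - x)^(1/3)
x₀ = 1.14

x_1 = g(1.140000) = 1.229809
x_2 = g(1.229809) = 1.209688
x_3 = g(1.209688) = 1.214254
x_4 = g(1.214254) = 1.213221
x_5 = g(1.213221) = 1.213455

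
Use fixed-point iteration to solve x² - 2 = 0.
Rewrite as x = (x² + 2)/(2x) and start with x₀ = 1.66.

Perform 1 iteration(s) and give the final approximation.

Equation: x² - 2 = 0
Fixed-point form: x = (x² + 2)/(2x)
x₀ = 1.66

x_1 = g(1.660000) = 1.432410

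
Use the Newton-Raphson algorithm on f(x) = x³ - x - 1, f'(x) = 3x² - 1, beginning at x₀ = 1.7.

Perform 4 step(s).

f(x) = x³ - x - 1
f'(x) = 3x² - 1
x₀ = 1.7

Newton-Raphson formula: x_{n+1} = x_n - f(x_n)/f'(x_n)

Iteration 1:
  f(1.700000) = 2.213000
  f'(1.700000) = 7.670000
  x_1 = 1.700000 - 2.213000/7.670000 = 1.411473
Iteration 2:
  f(1.411473) = 0.400544
  f'(1.411473) = 4.976770
  x_2 = 1.411473 - 0.400544/4.976770 = 1.330991
Iteration 3:
  f(1.330991) = 0.026907
  f'(1.330991) = 4.314608
  x_3 = 1.330991 - 0.026907/4.314608 = 1.324754
Iteration 4:
  f(1.324754) = 0.000155
  f'(1.324754) = 4.264922
  x_4 = 1.324754 - 0.000155/4.264922 = 1.324718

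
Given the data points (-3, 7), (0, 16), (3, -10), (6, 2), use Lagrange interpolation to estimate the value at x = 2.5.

Lagrange interpolation formula:
P(x) = Σ yᵢ × Lᵢ(x)
where Lᵢ(x) = Π_{j≠i} (x - xⱼ)/(xᵢ - xⱼ)

L_0(2.5) = (2.5 - 0)/(-3 - 0) × (2.5 - 3)/(-3 - 3) × (2.5 - 6)/(-3 - 6) = -0.027006
L_1(2.5) = (2.5 - (-3))/(0 - (-3)) × (2.5 - 3)/(0 - 3) × (2.5 - 6)/(0 - 6) = 0.178241
L_2(2.5) = (2.5 - (-3))/(3 - (-3)) × (2.5 - 0)/(3 - 0) × (2.5 - 6)/(3 - 6) = 0.891204
L_3(2.5) = (2.5 - (-3))/(6 - (-3)) × (2.5 - 0)/(6 - 0) × (2.5 - 3)/(6 - 3) = -0.042438

P(2.5) = 7×L_0(2.5) + 16×L_1(2.5) + (-10)×L_2(2.5) + 2×L_3(2.5)
P(2.5) = -6.334105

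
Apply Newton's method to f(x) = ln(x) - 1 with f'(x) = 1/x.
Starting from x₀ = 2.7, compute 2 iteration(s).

f(x) = ln(x) - 1
f'(x) = 1/x
x₀ = 2.7

Newton-Raphson formula: x_{n+1} = x_n - f(x_n)/f'(x_n)

Iteration 1:
  f(2.700000) = -0.006748
  f'(2.700000) = 0.370370
  x_1 = 2.700000 - (-0.006748)/0.370370 = 2.718220
Iteration 2:
  f(2.718220) = -0.000023
  f'(2.718220) = 0.367888
  x_2 = 2.718220 - (-0.000023)/0.367888 = 2.718282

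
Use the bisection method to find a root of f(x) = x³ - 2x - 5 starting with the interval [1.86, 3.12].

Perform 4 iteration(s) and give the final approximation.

f(x) = x³ - 2x - 5
Initial interval: [1.86, 3.12]

Iteration 1:
  c_1 = (1.860000 + 3.120000)/2 = 2.490000
  f(c_1) = f(2.490000) = 5.458249
  f(a) × f(c) < 0, new interval: [1.860000, 2.490000]
Iteration 2:
  c_2 = (1.860000 + 2.490000)/2 = 2.175000
  f(c_2) = f(2.175000) = 0.939109
  f(a) × f(c) < 0, new interval: [1.860000, 2.175000]
Iteration 3:
  c_3 = (1.860000 + 2.175000)/2 = 2.017500
  f(c_3) = f(2.017500) = -0.823157
  f(a) × f(c) ≥ 0, new interval: [2.017500, 2.175000]
Iteration 4:
  c_4 = (2.017500 + 2.175000)/2 = 2.096250
  f(c_4) = f(2.096250) = 0.018976
  f(a) × f(c) < 0, new interval: [2.017500, 2.096250]

After 4 iteration(s), the approximation is c_4 = 2.096250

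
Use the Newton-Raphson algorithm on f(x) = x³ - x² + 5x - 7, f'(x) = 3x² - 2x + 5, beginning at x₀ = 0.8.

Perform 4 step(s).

f(x) = x³ - x² + 5x - 7
f'(x) = 3x² - 2x + 5
x₀ = 0.8

Newton-Raphson formula: x_{n+1} = x_n - f(x_n)/f'(x_n)

Iteration 1:
  f(0.800000) = -3.128000
  f'(0.800000) = 5.320000
  x_1 = 0.800000 - (-3.128000)/5.320000 = 1.387970
Iteration 2:
  f(1.387970) = 0.687258
  f'(1.387970) = 8.003442
  x_2 = 1.387970 - 0.687258/8.003442 = 1.302100
Iteration 3:
  f(1.302100) = 0.022697
  f'(1.302100) = 7.482191
  x_3 = 1.302100 - 0.022697/7.482191 = 1.299066
Iteration 4:
  f(1.299066) = 0.000027
  f'(1.299066) = 7.464586
  x_4 = 1.299066 - 0.000027/7.464586 = 1.299063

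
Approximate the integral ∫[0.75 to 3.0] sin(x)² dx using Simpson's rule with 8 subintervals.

f(x) = sin(x)²
a = 0.75, b = 3.0, n = 8
h = (b - a)/n = 0.281250

Simpson's rule: (h/3)[f(x₀) + 4f(x₁) + 2f(x₂) + ... + f(xₙ)]

x_0 = 0.7500, f(x_0) = 0.464631, coefficient = 1
x_1 = 1.0312, f(x_1) = 0.736064, coefficient = 4
x_2 = 1.3125, f(x_2) = 0.934754, coefficient = 2
x_3 = 1.5938, f(x_3) = 0.999473, coefficient = 4
x_4 = 1.8750, f(x_4) = 0.910280, coefficient = 2
x_5 = 2.1562, f(x_5) = 0.694658, coefficient = 4
x_6 = 2.4375, f(x_6) = 0.419052, coefficient = 2
x_7 = 2.7188, f(x_7) = 0.168391, coefficient = 4
x_8 = 3.0000, f(x_8) = 0.019915, coefficient = 1

I ≈ (0.281250/3) × 15.407062 = 1.444412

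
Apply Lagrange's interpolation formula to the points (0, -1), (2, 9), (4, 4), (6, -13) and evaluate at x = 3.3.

Lagrange interpolation formula:
P(x) = Σ yᵢ × Lᵢ(x)
where Lᵢ(x) = Π_{j≠i} (x - xⱼ)/(xᵢ - xⱼ)

L_0(3.3) = (3.3 - 2)/(0 - 2) × (3.3 - 4)/(0 - 4) × (3.3 - 6)/(0 - 6) = -0.051188
L_1(3.3) = (3.3 - 0)/(2 - 0) × (3.3 - 4)/(2 - 4) × (3.3 - 6)/(2 - 6) = 0.389813
L_2(3.3) = (3.3 - 0)/(4 - 0) × (3.3 - 2)/(4 - 2) × (3.3 - 6)/(4 - 6) = 0.723937
L_3(3.3) = (3.3 - 0)/(6 - 0) × (3.3 - 2)/(6 - 2) × (3.3 - 4)/(6 - 4) = -0.062563

P(3.3) = (-1)×L_0(3.3) + 9×L_1(3.3) + 4×L_2(3.3) + (-13)×L_3(3.3)
P(3.3) = 7.268563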